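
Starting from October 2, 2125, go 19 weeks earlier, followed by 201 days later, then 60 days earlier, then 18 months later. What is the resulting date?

Going back 19 weeks (= 133 days) from October 2, 2125:
Going back 2 days from October 2, 2125 reaches the end of the previous month; 133 − 2 = 131 left.
September 2125 has 30 days: 131 − 30 = 101 left.
August 2125 has 31 days: 101 − 31 = 70 left.
July 2125 has 31 days: 70 − 31 = 39 left.
June 2125 has 30 days: 39 − 30 = 9 left.
May 2125 has 31 days; 31 − 9 = 22 → May 22, 2125.
Adding 201 days from May 22, 2125:
May has 31 days, so 31 − 22 = 9 days remain after May 22, 2125; 201 − 9 = 192 left.
June 2125 has 30 days: 192 − 30 = 162 left.
July 2125 has 31 days: 162 − 31 = 131 left.
August 2125 has 31 days: 131 − 31 = 100 left.
September 2125 has 30 days: 100 − 30 = 70 left.
October 2125 has 31 days: 70 − 31 = 39 left.
November 2125 has 30 days: 39 − 30 = 9 left.
9 days into December 2125 → December 9, 2125.
Counting back 60 days from December 9, 2125:
Going back 9 days from December 9, 2125 reaches the end of the previous month; 60 − 9 = 51 left.
November 2125 has 30 days: 51 − 30 = 21 left.
October 2125 has 31 days; 31 − 21 = 10 → October 10, 2125.
Counting forward 18 months from October 10, 2125:
month 10 + 18 = 28, which is month 4 of year 2127 → April 2127.
Day 10 is valid in April, giving April 10, 2127.

April 10, 2127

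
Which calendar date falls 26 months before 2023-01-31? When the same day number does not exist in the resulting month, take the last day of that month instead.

Counting back 26 months from January 31, 2023.
month 1 − 26 = -25, which is month 11 of year 2020 → November 2020.
November 2020 has only 30 days and the start was day 31, so the date clamps to November 30, 2020.

November 30, 2020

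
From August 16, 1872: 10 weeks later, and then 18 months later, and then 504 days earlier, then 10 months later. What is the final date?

October 7, 1873

Advancing 10 weeks (= 70 days) from August 16, 1872:
August has 31 days, so 31 − 16 = 15 days remain after August 16, 1872; 70 − 15 = 55 left.
September 1872 has 30 days: 55 − 30 = 25 left.
25 days into October 1872 → October 25, 1872.
Counting forward 18 months from October 25, 1872:
month 10 + 18 = 28, which is month 4 of year 1874 → April 1874.
Day 25 is valid in April, giving April 25, 1874.
Going back 504 days from April 25, 1874:
Going back 25 days from April 25, 1874 reaches the end of the previous month; 504 − 25 = 479 left.
March 1874 has 31 days: 479 − 31 = 448 left.
February 1874 has 28 days (1874 is not a leap year): 448 − 28 = 420 left.
January 1874 has 31 days: 420 − 31 = 389 left.
December 1873 has 31 days: 389 − 31 = 358 left.
November 1873 has 30 days: 358 − 30 = 328 left.
October 1873 has 31 days: 328 − 31 = 297 left.
September 1873 has 30 days: 297 − 30 = 267 left.
August 1873 has 31 days: 267 − 31 = 236 left.
July 1873 has 31 days: 236 − 31 = 205 left.
June 1873 has 30 days: 205 − 30 = 175 left.
May 1873 has 31 days: 175 − 31 = 144 left.
April 1873 has 30 days: 144 − 30 = 114 left.
March 1873 has 31 days: 114 − 31 = 83 left.
February 1873 has 28 days (1873 is not a leap year): 83 − 28 = 55 left.
January 1873 has 31 days: 55 − 31 = 24 left.
December 1872 has 31 days; 31 − 24 = 7 → December 7, 1872.
Counting forward 10 months from December 7, 1872:
month 12 + 10 = 22, which is month 10 of year 1873 → October 1873.
Day 7 is valid in October, giving October 7, 1873.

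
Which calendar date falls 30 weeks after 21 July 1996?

February 16, 1997

Advancing 30 weeks = 210 days from July 21, 1996.
July has 31 days, so 31 − 21 = 10 days remain after July 21, 1996; 210 − 10 = 200 left.
August 1996 has 31 days: 200 − 31 = 169 left.
September 1996 has 30 days: 169 − 30 = 139 left.
October 1996 has 31 days: 139 − 31 = 108 left.
November 1996 has 30 days: 108 − 30 = 78 left.
December 1996 has 31 days: 78 − 31 = 47 left.
January 1997 has 31 days: 47 − 31 = 16 left.
16 days into February 1997 → February 16, 1997.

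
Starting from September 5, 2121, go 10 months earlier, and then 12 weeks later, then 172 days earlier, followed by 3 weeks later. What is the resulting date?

Going back 10 months from September 5, 2121:
month 9 − 10 = -1, which is month 11 of year 2120 → November 2120.
Day 5 is valid in November, giving November 5, 2120.
Counting forward 12 weeks (= 84 days) from November 5, 2120:
November has 30 days, so 30 − 5 = 25 days remain after November 5, 2120; 84 − 25 = 59 left.
December 2120 has 31 days: 59 − 31 = 28 left.
28 days into January 2121 → January 28, 2121.
Going back 172 days from January 28, 2121:
Going back 28 days from January 28, 2121 reaches the end of the previous month; 172 − 28 = 144 left.
December 2120 has 31 days: 144 − 31 = 113 left.
November 2120 has 30 days: 113 − 30 = 83 left.
October 2120 has 31 days: 83 − 31 = 52 left.
September 2120 has 30 days: 52 − 30 = 22 left.
August 2120 has 31 days; 31 − 22 = 9 → August 9, 2120.
Advancing 3 weeks (= 21 days) from August 9, 2120:
August has 31 days; 9 + 21 = 30, still in August.

August 30, 2120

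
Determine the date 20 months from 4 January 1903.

September 4, 1904

Counting forward 20 months from January 4, 1903.
month 1 + 20 = 21, which is month 9 of year 1904 → September 1904.
Day 4 is valid in September, giving September 4, 1904.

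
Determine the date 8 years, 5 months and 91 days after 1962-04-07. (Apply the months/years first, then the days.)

Advancing 8 years, 5 months and 91 days from April 7, 1962: first the month/year part, then the days.
+8 years → 1970; month 4 + 5 = 9 → September 1970.
Day 7 is valid in September, giving September 7, 1970.
Now add 91 days from September 7, 1970.
September has 30 days, so 30 − 7 = 23 days remain after September 7, 1970; 91 − 23 = 68 left.
October 1970 has 31 days: 68 − 31 = 37 left.
November 1970 has 30 days: 37 − 30 = 7 left.
7 days into December 1970 → December 7, 1970.

December 7, 1970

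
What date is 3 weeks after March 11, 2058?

Advancing 3 weeks = 21 days from March 11, 2058.
March has 31 days, so 31 − 11 = 20 days remain after March 11, 2058; 21 − 20 = 1 left.
1 day into April 2058 → April 1, 2058.

April 1, 2058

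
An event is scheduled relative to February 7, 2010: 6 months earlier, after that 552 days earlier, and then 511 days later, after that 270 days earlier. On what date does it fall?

Subtracting 6 months from February 7, 2010:
month 2 − 6 = -4, which is month 8 of year 2009 → August 2009.
Day 7 is valid in August, giving August 7, 2009.
Going back 552 days from August 7, 2009:
Going back 7 days from August 7, 2009 reaches the end of the previous month; 552 − 7 = 545 left.
July 2009 has 31 days: 545 − 31 = 514 left.
June 2009 has 30 days: 514 − 30 = 484 left.
May 2009 has 31 days: 484 − 31 = 453 left.
April 2009 has 30 days: 453 − 30 = 423 left.
March 2009 has 31 days: 423 − 31 = 392 left.
February 2009 has 28 days (2009 is not a leap year): 392 − 28 = 364 left.
January 2009 has 31 days: 364 − 31 = 333 left.
December 2008 has 31 days: 333 − 31 = 302 left.
November 2008 has 30 days: 302 − 30 = 272 left.
October 2008 has 31 days: 272 − 31 = 241 left.
September 2008 has 30 days: 241 − 30 = 211 left.
August 2008 has 31 days: 211 − 31 = 180 left.
July 2008 has 31 days: 180 − 31 = 149 left.
June 2008 has 30 days: 149 − 30 = 119 left.
May 2008 has 31 days: 119 − 31 = 88 left.
April 2008 has 30 days: 88 − 30 = 58 left.
March 2008 has 31 days: 58 − 31 = 27 left.
February 2008 has 29 days; 29 − 27 = 2 → February 2, 2008.
Adding 511 days from February 2, 2008:
February has 29 days, so 29 − 2 = 27 days remain after February 2, 2008; 511 − 27 = 484 left.
March 2008 has 31 days: 484 − 31 = 453 left.
April 2008 has 30 days: 453 − 30 = 423 left.
May 2008 has 31 days: 423 − 31 = 392 left.
June 2008 has 30 days: 392 − 30 = 362 left.
July 2008 has 31 days: 362 − 31 = 331 left.
August 2008 has 31 days: 331 − 31 = 300 left.
September 2008 has 30 days: 300 − 30 = 270 left.
October 2008 has 31 days: 270 − 31 = 239 left.
November 2008 has 30 days: 239 − 30 = 209 left.
December 2008 has 31 days: 209 − 31 = 178 left.
January 2009 has 31 days: 178 − 31 = 147 left.
February 2009 has 28 days (2009 is not a leap year): 147 − 28 = 119 left.
March 2009 has 31 days: 119 − 31 = 88 left.
April 2009 has 30 days: 88 − 30 = 58 left.
May 2009 has 31 days: 58 − 31 = 27 left.
27 days into June 2009 → June 27, 2009.
Going back 270 days from June 27, 2009:
Going back 27 days from June 27, 2009 reaches the end of the previous month; 270 − 27 = 243 left.
May 2009 has 31 days: 243 − 31 = 212 left.
April 2009 has 30 days: 212 − 30 = 182 left.
March 2009 has 31 days: 182 − 31 = 151 left.
February 2009 has 28 days (2009 is not a leap year): 151 − 28 = 123 left.
January 2009 has 31 days: 123 − 31 = 92 left.
December 2008 has 31 days: 92 − 31 = 61 left.
November 2008 has 30 days: 61 − 30 = 31 left.
October 2008 has 31 days: 31 − 31 = 0 left.
September 2008 has 30 days; 30 − 0 = 30 → September 30, 2008.

September 30, 2008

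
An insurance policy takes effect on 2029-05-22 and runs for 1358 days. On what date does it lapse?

February 8, 2033

Adding 1358 days from May 22, 2029.
May has 31 days, so 31 − 22 = 9 days remain after May 22, 2029; 1358 − 9 = 1349 left.
June 2029 has 30 days: 1349 − 30 = 1319 left.
July 2029 has 31 days: 1319 − 31 = 1288 left.
August 2029 has 31 days: 1288 − 31 = 1257 left.
September 2029 has 30 days: 1257 − 30 = 1227 left.
October 2029 has 31 days: 1227 − 31 = 1196 left.
November 2029 has 30 days: 1196 − 30 = 1166 left.
December 2029 has 31 days: 1166 − 31 = 1135 left.
January 2030 has 31 days: 1135 − 31 = 1104 left.
February 2030 has 28 days (2030 is not a leap year): 1104 − 28 = 1076 left.
March 2030 has 31 days: 1076 − 31 = 1045 left.
April 2030 has 30 days: 1045 − 30 = 1015 left.
May 2030 has 31 days: 1015 − 31 = 984 left.
June 2030 has 30 days: 984 − 30 = 954 left.
July 2030 has 31 days: 954 − 31 = 923 left.
August 2030 has 31 days: 923 − 31 = 892 left.
September 2030 has 30 days: 892 − 30 = 862 left.
October 2030 has 31 days: 862 − 31 = 831 left.
November 2030 has 30 days: 831 − 30 = 801 left.
December 2030 has 31 days: 801 − 31 = 770 left.
January 2031 has 31 days: 770 − 31 = 739 left.
February 2031 has 28 days (2031 is not a leap year): 739 − 28 = 711 left.
March 2031 has 31 days: 711 − 31 = 680 left.
April 2031 has 30 days: 680 − 30 = 650 left.
May 2031 has 31 days: 650 − 31 = 619 left.
June 2031 has 30 days: 619 − 30 = 589 left.
July 2031 has 31 days: 589 − 31 = 558 left.
August 2031 has 31 days: 558 − 31 = 527 left.
September 2031 has 30 days: 527 − 30 = 497 left.
October 2031 has 31 days: 497 − 31 = 466 left.
November 2031 has 30 days: 466 − 30 = 436 left.
December 2031 has 31 days: 436 − 31 = 405 left.
January 2032 has 31 days: 405 − 31 = 374 left.
February 2032 has 29 days (2032 is a leap year): 374 − 29 = 345 left.
March 2032 has 31 days: 345 − 31 = 314 left.
April 2032 has 30 days: 314 − 30 = 284 left.
May 2032 has 31 days: 284 − 31 = 253 left.
June 2032 has 30 days: 253 − 30 = 223 left.
July 2032 has 31 days: 223 − 31 = 192 left.
August 2032 has 31 days: 192 − 31 = 161 left.
September 2032 has 30 days: 161 − 30 = 131 left.
October 2032 has 31 days: 131 − 31 = 100 left.
November 2032 has 30 days: 100 − 30 = 70 left.
December 2032 has 31 days: 70 − 31 = 39 left.
January 2033 has 31 days: 39 − 31 = 8 left.
8 days into February 2033 → February 8, 2033.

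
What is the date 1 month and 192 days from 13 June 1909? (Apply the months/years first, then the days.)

January 21, 1910

Counting forward 1 month and 192 days from June 13, 1909: first the month/year part, then the days.
month 6 + 1 = 7 → July 1909.
Day 13 is valid in July, giving July 13, 1909.
Now add 192 days from July 13, 1909.
July has 31 days, so 31 − 13 = 18 days remain after July 13, 1909; 192 − 18 = 174 left.
August 1909 has 31 days: 174 − 31 = 143 left.
September 1909 has 30 days: 143 − 30 = 113 left.
October 1909 has 31 days: 113 − 31 = 82 left.
November 1909 has 30 days: 82 − 30 = 52 left.
December 1909 has 31 days: 52 − 31 = 21 left.
21 days into January 1910 → January 21, 1910.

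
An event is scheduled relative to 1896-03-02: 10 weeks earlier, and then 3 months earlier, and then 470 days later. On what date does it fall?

Subtracting 10 weeks (= 70 days) from March 2, 1896:
Going back 2 days from March 2, 1896 reaches the end of the previous month; 70 − 2 = 68 left.
February 1896 has 29 days (1896 is a leap year): 68 − 29 = 39 left.
January 1896 has 31 days: 39 − 31 = 8 left.
December 1895 has 31 days; 31 − 8 = 23 → December 23, 1895.
Going back 3 months from December 23, 1895:
month 12 − 3 = 9 → September 1895.
Day 23 is valid in September, giving September 23, 1895.
Adding 470 days from September 23, 1895:
September has 30 days, so 30 − 23 = 7 days remain after September 23, 1895; 470 − 7 = 463 left.
October 1895 has 31 days: 463 − 31 = 432 left.
November 1895 has 30 days: 432 − 30 = 402 left.
December 1895 has 31 days: 402 − 31 = 371 left.
January 1896 has 31 days: 371 − 31 = 340 left.
February 1896 has 29 days (1896 is a leap year): 340 − 29 = 311 left.
March 1896 has 31 days: 311 − 31 = 280 left.
April 1896 has 30 days: 280 − 30 = 250 left.
May 1896 has 31 days: 250 − 31 = 219 left.
June 1896 has 30 days: 219 − 30 = 189 left.
July 1896 has 31 days: 189 − 31 = 158 left.
August 1896 has 31 days: 158 − 31 = 127 left.
September 1896 has 30 days: 127 − 30 = 97 left.
October 1896 has 31 days: 97 − 31 = 66 left.
November 1896 has 30 days: 66 − 30 = 36 left.
December 1896 has 31 days: 36 − 31 = 5 left.
5 days into January 1897 → January 5, 1897.

January 5, 1897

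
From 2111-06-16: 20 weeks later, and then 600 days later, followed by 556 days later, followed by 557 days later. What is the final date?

Advancing 20 weeks (= 140 days) from June 16, 2111:
June has 30 days, so 30 − 16 = 14 days remain after June 16, 2111; 140 − 14 = 126 left.
July 2111 has 31 days: 126 − 31 = 95 left.
August 2111 has 31 days: 95 − 31 = 64 left.
September 2111 has 30 days: 64 − 30 = 34 left.
October 2111 has 31 days: 34 − 31 = 3 left.
3 days into November 2111 → November 3, 2111.
Adding 600 days from November 3, 2111:
November has 30 days, so 30 − 3 = 27 days remain after November 3, 2111; 600 − 27 = 573 left.
December 2111 has 31 days: 573 − 31 = 542 left.
January 2112 has 31 days: 542 − 31 = 511 left.
February 2112 has 29 days (2112 is a leap year): 511 − 29 = 482 left.
March 2112 has 31 days: 482 − 31 = 451 left.
April 2112 has 30 days: 451 − 30 = 421 left.
May 2112 has 31 days: 421 − 31 = 390 left.
June 2112 has 30 days: 390 − 30 = 360 left.
July 2112 has 31 days: 360 − 31 = 329 left.
August 2112 has 31 days: 329 − 31 = 298 left.
September 2112 has 30 days: 298 − 30 = 268 left.
October 2112 has 31 days: 268 − 31 = 237 left.
November 2112 has 30 days: 237 − 30 = 207 left.
December 2112 has 31 days: 207 − 31 = 176 left.
January 2113 has 31 days: 176 − 31 = 145 left.
February 2113 has 28 days (2113 is not a leap year): 145 − 28 = 117 left.
March 2113 has 31 days: 117 − 31 = 86 left.
April 2113 has 30 days: 86 − 30 = 56 left.
May 2113 has 31 days: 56 − 31 = 25 left.
25 days into June 2113 → June 25, 2113.
Counting forward 556 days from June 25, 2113:
June has 30 days, so 30 − 25 = 5 days remain after June 25, 2113; 556 − 5 = 551 left.
July 2113 has 31 days: 551 − 31 = 520 left.
August 2113 has 31 days: 520 − 31 = 489 left.
September 2113 has 30 days: 489 − 30 = 459 left.
October 2113 has 31 days: 459 − 31 = 428 left.
November 2113 has 30 days: 428 − 30 = 398 left.
December 2113 has 31 days: 398 − 31 = 367 left.
January 2114 has 31 days: 367 − 31 = 336 left.
February 2114 has 28 days (2114 is not a leap year): 336 − 28 = 308 left.
March 2114 has 31 days: 308 − 31 = 277 left.
April 2114 has 30 days: 277 − 30 = 247 left.
May 2114 has 31 days: 247 − 31 = 216 left.
June 2114 has 30 days: 216 − 30 = 186 left.
July 2114 has 31 days: 186 − 31 = 155 left.
August 2114 has 31 days: 155 − 31 = 124 left.
September 2114 has 30 days: 124 − 30 = 94 left.
October 2114 has 31 days: 94 − 31 = 63 left.
November 2114 has 30 days: 63 − 30 = 33 left.
December 2114 has 31 days: 33 − 31 = 2 left.
2 days into January 2115 → January 2, 2115.
Advancing 557 days from January 2, 2115:
January has 31 days, so 31 − 2 = 29 days remain after January 2, 2115; 557 − 29 = 528 left.
February 2115 has 28 days (2115 is not a leap year): 528 − 28 = 500 left.
March 2115 has 31 days: 500 − 31 = 469 left.
April 2115 has 30 days: 469 − 30 = 439 left.
May 2115 has 31 days: 439 − 31 = 408 left.
June 2115 has 30 days: 408 − 30 = 378 left.
July 2115 has 31 days: 378 − 31 = 347 left.
August 2115 has 31 days: 347 − 31 = 316 left.
September 2115 has 30 days: 316 − 30 = 286 left.
October 2115 has 31 days: 286 − 31 = 255 left.
November 2115 has 30 days: 255 − 30 = 225 left.
December 2115 has 31 days: 225 − 31 = 194 left.
January 2116 has 31 days: 194 − 31 = 163 left.
February 2116 has 29 days (2116 is a leap year): 163 − 29 = 134 left.
March 2116 has 31 days: 134 − 31 = 103 left.
April 2116 has 30 days: 103 − 30 = 73 left.
May 2116 has 31 days: 73 − 31 = 42 left.
June 2116 has 30 days: 42 − 30 = 12 left.
12 days into July 2116 → July 12, 2116.

July 12, 2116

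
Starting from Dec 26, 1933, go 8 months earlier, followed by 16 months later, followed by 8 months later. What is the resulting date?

April 26, 1935

Subtracting 8 months from December 26, 1933:
month 12 − 8 = 4 → April 1933.
Day 26 is valid in April, giving April 26, 1933.
Advancing 16 months from April 26, 1933:
month 4 + 16 = 20, which is month 8 of year 1934 → August 1934.
Day 26 is valid in August, giving August 26, 1934.
Counting forward 8 months from August 26, 1934:
month 8 + 8 = 16, which is month 4 of year 1935 → April 1935.
Day 26 is valid in April, giving April 26, 1935.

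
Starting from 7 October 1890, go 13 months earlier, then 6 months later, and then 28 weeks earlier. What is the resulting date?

August 23, 1889

Subtracting 13 months from October 7, 1890:
month 10 − 13 = -3, which is month 9 of year 1889 → September 1889.
Day 7 is valid in September, giving September 7, 1889.
Advancing 6 months from September 7, 1889:
month 9 + 6 = 15, which is month 3 of year 1890 → March 1890.
Day 7 is valid in March, giving March 7, 1890.
Subtracting 28 weeks (= 196 days) from March 7, 1890:
Going back 7 days from March 7, 1890 reaches the end of the previous month; 196 − 7 = 189 left.
February 1890 has 28 days (1890 is not a leap year): 189 − 28 = 161 left.
January 1890 has 31 days: 161 − 31 = 130 left.
December 1889 has 31 days: 130 − 31 = 99 left.
November 1889 has 30 days: 99 − 30 = 69 left.
October 1889 has 31 days: 69 − 31 = 38 left.
September 1889 has 30 days: 38 − 30 = 8 left.
August 1889 has 31 days; 31 − 8 = 23 → August 23, 1889.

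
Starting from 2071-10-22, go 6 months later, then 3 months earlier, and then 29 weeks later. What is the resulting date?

Counting forward 6 months from October 22, 2071:
month 10 + 6 = 16, which is month 4 of year 2072 → April 2072.
Day 22 is valid in April, giving April 22, 2072.
Going back 3 months from April 22, 2072:
month 4 − 3 = 1 → January 2072.
Day 22 is valid in January, giving January 22, 2072.
Counting forward 29 weeks (= 203 days) from January 22, 2072:
January has 31 days, so 31 − 22 = 9 days remain after January 22, 2072; 203 − 9 = 194 left.
February 2072 has 29 days (2072 is a leap year): 194 − 29 = 165 left.
March 2072 has 31 days: 165 − 31 = 134 left.
April 2072 has 30 days: 134 − 30 = 104 left.
May 2072 has 31 days: 104 − 31 = 73 left.
June 2072 has 30 days: 73 − 30 = 43 left.
July 2072 has 31 days: 43 − 31 = 12 left.
12 days into August 2072 → August 12, 2072.

August 12, 2072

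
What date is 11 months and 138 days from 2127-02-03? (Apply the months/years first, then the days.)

May 20, 2128

Counting forward 11 months and 138 days from February 3, 2127: first the month/year part, then the days.
month 2 + 11 = 13, which is month 1 of year 2128 → January 2128.
Day 3 is valid in January, giving January 3, 2128.
Now add 138 days from January 3, 2128.
January has 31 days, so 31 − 3 = 28 days remain after January 3, 2128; 138 − 28 = 110 left.
February 2128 has 29 days (2128 is a leap year): 110 − 29 = 81 left.
March 2128 has 31 days: 81 − 31 = 50 left.
April 2128 has 30 days: 50 − 30 = 20 left.
20 days into May 2128 → May 20, 2128.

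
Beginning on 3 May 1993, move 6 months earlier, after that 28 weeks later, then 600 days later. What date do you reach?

Subtracting 6 months from May 3, 1993:
month 5 − 6 = -1, which is month 11 of year 1992 → November 1992.
Day 3 is valid in November, giving November 3, 1992.
Advancing 28 weeks (= 196 days) from November 3, 1992:
November has 30 days, so 30 − 3 = 27 days remain after November 3, 1992; 196 − 27 = 169 left.
December 1992 has 31 days: 169 − 31 = 138 left.
January 1993 has 31 days: 138 − 31 = 107 left.
February 1993 has 28 days (1993 is not a leap year): 107 − 28 = 79 left.
March 1993 has 31 days: 79 − 31 = 48 left.
April 1993 has 30 days: 48 − 30 = 18 left.
18 days into May 1993 → May 18, 1993.
Counting forward 600 days from May 18, 1993:
May has 31 days, so 31 − 18 = 13 days remain after May 18, 1993; 600 − 13 = 587 left.
June 1993 has 30 days: 587 − 30 = 557 left.
July 1993 has 31 days: 557 − 31 = 526 left.
August 1993 has 31 days: 526 − 31 = 495 left.
September 1993 has 30 days: 495 − 30 = 465 left.
October 1993 has 31 days: 465 − 31 = 434 left.
November 1993 has 30 days: 434 − 30 = 404 left.
December 1993 has 31 days: 404 − 31 = 373 left.
January 1994 has 31 days: 373 − 31 = 342 left.
February 1994 has 28 days (1994 is not a leap year): 342 − 28 = 314 left.
March 1994 has 31 days: 314 − 31 = 283 left.
April 1994 has 30 days: 283 − 30 = 253 left.
May 1994 has 31 days: 253 − 31 = 222 left.
June 1994 has 30 days: 222 − 30 = 192 left.
July 1994 has 31 days: 192 − 31 = 161 left.
August 1994 has 31 days: 161 − 31 = 130 left.
September 1994 has 30 days: 130 − 30 = 100 left.
October 1994 has 31 days: 100 − 31 = 69 left.
November 1994 has 30 days: 69 − 30 = 39 left.
December 1994 has 31 days: 39 − 31 = 8 left.
8 days into January 1995 → January 8, 1995.

January 8, 1995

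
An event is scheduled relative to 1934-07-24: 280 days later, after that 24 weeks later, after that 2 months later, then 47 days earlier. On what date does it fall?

Adding 280 days from July 24, 1934:
July has 31 days, so 31 − 24 = 7 days remain after July 24, 1934; 280 − 7 = 273 left.
August 1934 has 31 days: 273 − 31 = 242 left.
September 1934 has 30 days: 242 − 30 = 212 left.
October 1934 has 31 days: 212 − 31 = 181 left.
November 1934 has 30 days: 181 − 30 = 151 left.
December 1934 has 31 days: 151 − 31 = 120 left.
January 1935 has 31 days: 120 − 31 = 89 left.
February 1935 has 28 days (1935 is not a leap year): 89 − 28 = 61 left.
March 1935 has 31 days: 61 − 31 = 30 left.
30 days into April 1935 → April 30, 1935.
Counting forward 24 weeks (= 168 days) from April 30, 1935:
April has 30 days, so 30 − 30 = 0 days remain after April 30, 1935; 168 − 0 = 168 left.
May 1935 has 31 days: 168 − 31 = 137 left.
June 1935 has 30 days: 137 − 30 = 107 left.
July 1935 has 31 days: 107 − 31 = 76 left.
August 1935 has 31 days: 76 − 31 = 45 left.
September 1935 has 30 days: 45 − 30 = 15 left.
15 days into October 1935 → October 15, 1935.
Adding 2 months from October 15, 1935:
month 10 + 2 = 12 → December 1935.
Day 15 is valid in December, giving December 15, 1935.
Subtracting 47 days from December 15, 1935:
Going back 15 days from December 15, 1935 reaches the end of the previous month; 47 − 15 = 32 left.
November 1935 has 30 days: 32 − 30 = 2 left.
October 1935 has 31 days; 31 − 2 = 29 → October 29, 1935.

October 29, 1935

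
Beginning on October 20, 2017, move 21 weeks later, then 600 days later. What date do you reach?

Counting forward 21 weeks (= 147 days) from October 20, 2017:
October has 31 days, so 31 − 20 = 11 days remain after October 20, 2017; 147 − 11 = 136 left.
November 2017 has 30 days: 136 − 30 = 106 left.
December 2017 has 31 days: 106 − 31 = 75 left.
January 2018 has 31 days: 75 − 31 = 44 left.
February 2018 has 28 days (2018 is not a leap year): 44 − 28 = 16 left.
16 days into March 2018 → March 16, 2018.
Adding 600 days from March 16, 2018:
March has 31 days, so 31 − 16 = 15 days remain after March 16, 2018; 600 − 15 = 585 left.
April 2018 has 30 days: 585 − 30 = 555 left.
May 2018 has 31 days: 555 − 31 = 524 left.
June 2018 has 30 days: 524 − 30 = 494 left.
July 2018 has 31 days: 494 − 31 = 463 left.
August 2018 has 31 days: 463 − 31 = 432 left.
September 2018 has 30 days: 432 − 30 = 402 left.
October 2018 has 31 days: 402 − 31 = 371 left.
November 2018 has 30 days: 371 − 30 = 341 left.
December 2018 has 31 days: 341 − 31 = 310 left.
January 2019 has 31 days: 310 − 31 = 279 left.
February 2019 has 28 days (2019 is not a leap year): 279 − 28 = 251 left.
March 2019 has 31 days: 251 − 31 = 220 left.
April 2019 has 30 days: 220 − 30 = 190 left.
May 2019 has 31 days: 190 − 31 = 159 left.
June 2019 has 30 days: 159 − 30 = 129 left.
July 2019 has 31 days: 129 − 31 = 98 left.
August 2019 has 31 days: 98 − 31 = 67 left.
September 2019 has 30 days: 67 − 30 = 37 left.
October 2019 has 31 days: 37 − 31 = 6 left.
6 days into November 2019 → November 6, 2019.

November 6, 2019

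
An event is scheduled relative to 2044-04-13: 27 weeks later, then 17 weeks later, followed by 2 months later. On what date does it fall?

April 15, 2045

Advancing 27 weeks (= 189 days) from April 13, 2044:
April has 30 days, so 30 − 13 = 17 days remain after April 13, 2044; 189 − 17 = 172 left.
May 2044 has 31 days: 172 − 31 = 141 left.
June 2044 has 30 days: 141 − 30 = 111 left.
July 2044 has 31 days: 111 − 31 = 80 left.
August 2044 has 31 days: 80 − 31 = 49 left.
September 2044 has 30 days: 49 − 30 = 19 left.
19 days into October 2044 → October 19, 2044.
Adding 17 weeks (= 119 days) from October 19, 2044:
October has 31 days, so 31 − 19 = 12 days remain after October 19, 2044; 119 − 12 = 107 left.
November 2044 has 30 days: 107 − 30 = 77 left.
December 2044 has 31 days: 77 − 31 = 46 left.
January 2045 has 31 days: 46 − 31 = 15 left.
15 days into February 2045 → February 15, 2045.
Adding 2 months from February 15, 2045:
month 2 + 2 = 4 → April 2045.
Day 15 is valid in April, giving April 15, 2045.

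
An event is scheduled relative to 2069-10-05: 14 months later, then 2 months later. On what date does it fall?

Advancing 14 months from October 5, 2069:
month 10 + 14 = 24, which is month 12 of year 2070 → December 2070.
Day 5 is valid in December, giving December 5, 2070.
Adding 2 months from December 5, 2070:
month 12 + 2 = 14, which is month 2 of year 2071 → February 2071.
Day 5 is valid in February, giving February 5, 2071.

February 5, 2071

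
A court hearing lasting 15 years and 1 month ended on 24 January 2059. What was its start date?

December 24, 2043

Subtracting 15 years and 1 month from January 24, 2059.
-15 years → 2044; month 1 − 1 = 0, which is month 12 of year 2043 → December 2043.
Day 24 is valid in December, giving December 24, 2043.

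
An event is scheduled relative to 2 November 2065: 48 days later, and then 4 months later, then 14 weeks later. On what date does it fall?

July 27, 2066

Advancing 48 days from November 2, 2065:
November has 30 days, so 30 − 2 = 28 days remain after November 2, 2065; 48 − 28 = 20 left.
20 days into December 2065 → December 20, 2065.
Counting forward 4 months from December 20, 2065:
month 12 + 4 = 16, which is month 4 of year 2066 → April 2066.
Day 20 is valid in April, giving April 20, 2066.
Advancing 14 weeks (= 98 days) from April 20, 2066:
April has 30 days, so 30 − 20 = 10 days remain after April 20, 2066; 98 − 10 = 88 left.
May 2066 has 31 days: 88 − 31 = 57 left.
June 2066 has 30 days: 57 − 30 = 27 left.
27 days into July 2066 → July 27, 2066.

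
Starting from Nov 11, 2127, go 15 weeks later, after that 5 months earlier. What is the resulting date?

September 24, 2127

Counting forward 15 weeks (= 105 days) from November 11, 2127:
November has 30 days, so 30 − 11 = 19 days remain after November 11, 2127; 105 − 19 = 86 left.
December 2127 has 31 days: 86 − 31 = 55 left.
January 2128 has 31 days: 55 − 31 = 24 left.
24 days into February 2128 → February 24, 2128.
Going back 5 months from February 24, 2128:
month 2 − 5 = -3, which is month 9 of year 2127 → September 2127.
Day 24 is valid in September, giving September 24, 2127.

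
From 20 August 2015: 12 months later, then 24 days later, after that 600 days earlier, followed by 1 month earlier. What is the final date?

Adding 12 months from August 20, 2015:
month 8 + 12 = 20, which is month 8 of year 2016 → August 2016.
Day 20 is valid in August, giving August 20, 2016.
Counting forward 24 days from August 20, 2016:
August has 31 days, so 31 − 20 = 11 days remain after August 20, 2016; 24 − 11 = 13 left.
13 days into September 2016 → September 13, 2016.
Counting back 600 days from September 13, 2016:
Going back 13 days from September 13, 2016 reaches the end of the previous month; 600 − 13 = 587 left.
August 2016 has 31 days: 587 − 31 = 556 left.
July 2016 has 31 days: 556 − 31 = 525 left.
June 2016 has 30 days: 525 − 30 = 495 left.
May 2016 has 31 days: 495 − 31 = 464 left.
April 2016 has 30 days: 464 − 30 = 434 left.
March 2016 has 31 days: 434 − 31 = 403 left.
February 2016 has 29 days (2016 is a leap year): 403 − 29 = 374 left.
January 2016 has 31 days: 374 − 31 = 343 left.
December 2015 has 31 days: 343 − 31 = 312 left.
November 2015 has 30 days: 312 − 30 = 282 left.
October 2015 has 31 days: 282 − 31 = 251 left.
September 2015 has 30 days: 251 − 30 = 221 left.
August 2015 has 31 days: 221 − 31 = 190 left.
July 2015 has 31 days: 190 − 31 = 159 left.
June 2015 has 30 days: 159 − 30 = 129 left.
May 2015 has 31 days: 129 − 31 = 98 left.
April 2015 has 30 days: 98 − 30 = 68 left.
March 2015 has 31 days: 68 − 31 = 37 left.
February 2015 has 28 days (2015 is not a leap year): 37 − 28 = 9 left.
January 2015 has 31 days; 31 − 9 = 22 → January 22, 2015.
Counting back 1 month from January 22, 2015:
month 1 − 1 = 0, which is month 12 of year 2014 → December 2014.
Day 22 is valid in December, giving December 22, 2014.

December 22, 2014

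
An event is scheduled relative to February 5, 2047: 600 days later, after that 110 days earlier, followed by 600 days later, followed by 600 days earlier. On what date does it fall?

Advancing 600 days from February 5, 2047:
February has 28 days, so 28 − 5 = 23 days remain after February 5, 2047; 600 − 23 = 577 left.
March 2047 has 31 days: 577 − 31 = 546 left.
April 2047 has 30 days: 546 − 30 = 516 left.
May 2047 has 31 days: 516 − 31 = 485 left.
June 2047 has 30 days: 485 − 30 = 455 left.
July 2047 has 31 days: 455 − 31 = 424 left.
August 2047 has 31 days: 424 − 31 = 393 left.
September 2047 has 30 days: 393 − 30 = 363 left.
October 2047 has 31 days: 363 − 31 = 332 left.
November 2047 has 30 days: 332 − 30 = 302 left.
December 2047 has 31 days: 302 − 31 = 271 left.
January 2048 has 31 days: 271 − 31 = 240 left.
February 2048 has 29 days (2048 is a leap year): 240 − 29 = 211 left.
March 2048 has 31 days: 211 − 31 = 180 left.
April 2048 has 30 days: 180 − 30 = 150 left.
May 2048 has 31 days: 150 − 31 = 119 left.
June 2048 has 30 days: 119 − 30 = 89 left.
July 2048 has 31 days: 89 − 31 = 58 left.
August 2048 has 31 days: 58 − 31 = 27 left.
27 days into September 2048 → September 27, 2048.
Going back 110 days from September 27, 2048:
Going back 27 days from September 27, 2048 reaches the end of the previous month; 110 − 27 = 83 left.
August 2048 has 31 days: 83 − 31 = 52 left.
July 2048 has 31 days: 52 − 31 = 21 left.
June 2048 has 30 days; 30 − 21 = 9 → June 9, 2048.
Advancing 600 days from June 9, 2048:
June has 30 days, so 30 − 9 = 21 days remain after June 9, 2048; 600 − 21 = 579 left.
July 2048 has 31 days: 579 − 31 = 548 left.
August 2048 has 31 days: 548 − 31 = 517 left.
September 2048 has 30 days: 517 − 30 = 487 left.
October 2048 has 31 days: 487 − 31 = 456 left.
November 2048 has 30 days: 456 − 30 = 426 left.
December 2048 has 31 days: 426 − 31 = 395 left.
January 2049 has 31 days: 395 − 31 = 364 left.
February 2049 has 28 days (2049 is not a leap year): 364 − 28 = 336 left.
March 2049 has 31 days: 336 − 31 = 305 left.
April 2049 has 30 days: 305 − 30 = 275 left.
May 2049 has 31 days: 275 − 31 = 244 left.
June 2049 has 30 days: 244 − 30 = 214 left.
July 2049 has 31 days: 214 − 31 = 183 left.
August 2049 has 31 days: 183 − 31 = 152 left.
September 2049 has 30 days: 152 − 30 = 122 left.
October 2049 has 31 days: 122 − 31 = 91 left.
November 2049 has 30 days: 91 − 30 = 61 left.
December 2049 has 31 days: 61 − 31 = 30 left.
30 days into January 2050 → January 30, 2050.
Counting back 600 days from January 30, 2050:
Going back 30 days from January 30, 2050 reaches the end of the previous month; 600 − 30 = 570 left.
December 2049 has 31 days: 570 − 31 = 539 left.
November 2049 has 30 days: 539 − 30 = 509 left.
October 2049 has 31 days: 509 − 31 = 478 left.
September 2049 has 30 days: 478 − 30 = 448 left.
August 2049 has 31 days: 448 − 31 = 417 left.
July 2049 has 31 days: 417 − 31 = 386 left.
June 2049 has 30 days: 386 − 30 = 356 left.
May 2049 has 31 days: 356 − 31 = 325 left.
April 2049 has 30 days: 325 − 30 = 295 left.
March 2049 has 31 days: 295 − 31 = 264 left.
February 2049 has 28 days (2049 is not a leap year): 264 − 28 = 236 left.
January 2049 has 31 days: 236 − 31 = 205 left.
December 2048 has 31 days: 205 − 31 = 174 left.
November 2048 has 30 days: 174 − 30 = 144 left.
October 2048 has 31 days: 144 − 31 = 113 left.
September 2048 has 30 days: 113 − 30 = 83 left.
August 2048 has 31 days: 83 − 31 = 52 left.
July 2048 has 31 days: 52 − 31 = 21 left.
June 2048 has 30 days; 30 − 21 = 9 → June 9, 2048.

June 9, 2048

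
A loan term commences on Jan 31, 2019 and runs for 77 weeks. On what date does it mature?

July 23, 2020

Advancing 77 weeks = 539 days from January 31, 2019.
January has 31 days, so 31 − 31 = 0 days remain after January 31, 2019; 539 − 0 = 539 left.
February 2019 has 28 days (2019 is not a leap year): 539 − 28 = 511 left.
March 2019 has 31 days: 511 − 31 = 480 left.
April 2019 has 30 days: 480 − 30 = 450 left.
May 2019 has 31 days: 450 − 31 = 419 left.
June 2019 has 30 days: 419 − 30 = 389 left.
July 2019 has 31 days: 389 − 31 = 358 left.
August 2019 has 31 days: 358 − 31 = 327 left.
September 2019 has 30 days: 327 − 30 = 297 left.
October 2019 has 31 days: 297 − 31 = 266 left.
November 2019 has 30 days: 266 − 30 = 236 left.
December 2019 has 31 days: 236 − 31 = 205 left.
January 2020 has 31 days: 205 − 31 = 174 left.
February 2020 has 29 days (2020 is a leap year): 174 − 29 = 145 left.
March 2020 has 31 days: 145 − 31 = 114 left.
April 2020 has 30 days: 114 − 30 = 84 left.
May 2020 has 31 days: 84 − 31 = 53 left.
June 2020 has 30 days: 53 − 30 = 23 left.
23 days into July 2020 → July 23, 2020.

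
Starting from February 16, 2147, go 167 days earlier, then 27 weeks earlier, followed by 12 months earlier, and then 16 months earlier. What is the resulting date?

Going back 167 days from February 16, 2147:
Going back 16 days from February 16, 2147 reaches the end of the previous month; 167 − 16 = 151 left.
January 2147 has 31 days: 151 − 31 = 120 left.
December 2146 has 31 days: 120 − 31 = 89 left.
November 2146 has 30 days: 89 − 30 = 59 left.
October 2146 has 31 days: 59 − 31 = 28 left.
September 2146 has 30 days; 30 − 28 = 2 → September 2, 2146.
Going back 27 weeks (= 189 days) from September 2, 2146:
Going back 2 days from September 2, 2146 reaches the end of the previous month; 189 − 2 = 187 left.
August 2146 has 31 days: 187 − 31 = 156 left.
July 2146 has 31 days: 156 − 31 = 125 left.
June 2146 has 30 days: 125 − 30 = 95 left.
May 2146 has 31 days: 95 − 31 = 64 left.
April 2146 has 30 days: 64 − 30 = 34 left.
March 2146 has 31 days: 34 − 31 = 3 left.
February 2146 has 28 days; 28 − 3 = 25 → February 25, 2146.
Going back 12 months from February 25, 2146:
month 2 − 12 = -10, which is month 2 of year 2145 → February 2145.
Day 25 is valid in February, giving February 25, 2145.
Subtracting 16 months from February 25, 2145:
month 2 − 16 = -14, which is month 10 of year 2143 → October 2143.
Day 25 is valid in October, giving October 25, 2143.

October 25, 2143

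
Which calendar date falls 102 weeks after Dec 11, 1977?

Adding 102 weeks = 714 days from December 11, 1977.
December has 31 days, so 31 − 11 = 20 days remain after December 11, 1977; 714 − 20 = 694 left.
January 1978 has 31 days: 694 − 31 = 663 left.
February 1978 has 28 days (1978 is not a leap year): 663 − 28 = 635 left.
March 1978 has 31 days: 635 − 31 = 604 left.
April 1978 has 30 days: 604 − 30 = 574 left.
May 1978 has 31 days: 574 − 31 = 543 left.
June 1978 has 30 days: 543 − 30 = 513 left.
July 1978 has 31 days: 513 − 31 = 482 left.
August 1978 has 31 days: 482 − 31 = 451 left.
September 1978 has 30 days: 451 − 30 = 421 left.
October 1978 has 31 days: 421 − 31 = 390 left.
November 1978 has 30 days: 390 − 30 = 360 left.
December 1978 has 31 days: 360 − 31 = 329 left.
January 1979 has 31 days: 329 − 31 = 298 left.
February 1979 has 28 days (1979 is not a leap year): 298 − 28 = 270 left.
March 1979 has 31 days: 270 − 31 = 239 left.
April 1979 has 30 days: 239 − 30 = 209 left.
May 1979 has 31 days: 209 − 31 = 178 left.
June 1979 has 30 days: 178 − 30 = 148 left.
July 1979 has 31 days: 148 − 31 = 117 left.
August 1979 has 31 days: 117 − 31 = 86 left.
September 1979 has 30 days: 86 − 30 = 56 left.
October 1979 has 31 days: 56 − 31 = 25 left.
25 days into November 1979 → November 25, 1979.

November 25, 1979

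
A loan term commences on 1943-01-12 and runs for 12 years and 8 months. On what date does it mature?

September 12, 1955

Adding 12 years and 8 months from January 12, 1943.
+12 years → 1955; month 1 + 8 = 9 → September 1955.
Day 12 is valid in September, giving September 12, 1955.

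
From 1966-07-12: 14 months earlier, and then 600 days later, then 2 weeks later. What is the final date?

Going back 14 months from July 12, 1966:
month 7 − 14 = -7, which is month 5 of year 1965 → May 1965.
Day 12 is valid in May, giving May 12, 1965.
Adding 600 days from May 12, 1965:
May has 31 days, so 31 − 12 = 19 days remain after May 12, 1965; 600 − 19 = 581 left.
June 1965 has 30 days: 581 − 30 = 551 left.
July 1965 has 31 days: 551 − 31 = 520 left.
August 1965 has 31 days: 520 − 31 = 489 left.
September 1965 has 30 days: 489 − 30 = 459 left.
October 1965 has 31 days: 459 − 31 = 428 left.
November 1965 has 30 days: 428 − 30 = 398 left.
December 1965 has 31 days: 398 − 31 = 367 left.
January 1966 has 31 days: 367 − 31 = 336 left.
February 1966 has 28 days (1966 is not a leap year): 336 − 28 = 308 left.
March 1966 has 31 days: 308 − 31 = 277 left.
April 1966 has 30 days: 277 − 30 = 247 left.
May 1966 has 31 days: 247 − 31 = 216 left.
June 1966 has 30 days: 216 − 30 = 186 left.
July 1966 has 31 days: 186 − 31 = 155 left.
August 1966 has 31 days: 155 − 31 = 124 left.
September 1966 has 30 days: 124 − 30 = 94 left.
October 1966 has 31 days: 94 − 31 = 63 left.
November 1966 has 30 days: 63 − 30 = 33 left.
December 1966 has 31 days: 33 − 31 = 2 left.
2 days into January 1967 → January 2, 1967.
Counting forward 2 weeks (= 14 days) from January 2, 1967:
January has 31 days; 2 + 14 = 16, still in January.

January 16, 1967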